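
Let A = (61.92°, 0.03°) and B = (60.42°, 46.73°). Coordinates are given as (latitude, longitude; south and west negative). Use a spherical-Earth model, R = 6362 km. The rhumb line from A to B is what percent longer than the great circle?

Great circle: σ = 0.3854 rad → d_gc = Rσ = 2451.8 km
Rhumb: Δφ = -0.0262, Δλ = +0.8151, Δψ = -0.0543, q = Δφ/Δψ = 0.4821 → d_rh = R√(Δφ²+q²Δλ²) = 2505.5 km
Excess = (2505.5 − 2451.8) / 2451.8 = 53.7 / 2451.8 = 2.19% ≈ 2.2%

2.2%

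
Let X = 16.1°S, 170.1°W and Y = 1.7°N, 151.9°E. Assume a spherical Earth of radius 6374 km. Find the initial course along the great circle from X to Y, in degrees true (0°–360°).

291.9°

θ = atan2( sin Δλ·cos φ₂ ,  cos φ₁ sin φ₂ − sin φ₁ cos φ₂ cos Δλ )
  = atan2(-0.6154, +0.2469) = 291.86°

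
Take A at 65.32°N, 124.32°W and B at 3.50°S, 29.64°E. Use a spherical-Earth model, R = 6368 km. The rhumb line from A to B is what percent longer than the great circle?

17.5%

Great circle: σ = 2.0152 rad → d_gc = Rσ = 12832.9 km
Rhumb: Δφ = -1.2011, Δλ = +2.6871, Δψ = -1.5809, q = Δφ/Δψ = 0.7598 → d_rh = R√(Δφ²+q²Δλ²) = 15084.3 km
Excess = (15084.3 − 12832.9) / 12832.9 = 2251.4 / 12832.9 = 17.54% ≈ 17.5%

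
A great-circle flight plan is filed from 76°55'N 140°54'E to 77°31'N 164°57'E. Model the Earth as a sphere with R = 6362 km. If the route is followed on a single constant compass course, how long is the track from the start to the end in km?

Δψ = ln[tan(π/4+φ₂/2)/tan(π/4+φ₁/2)] = +0.0473;  Δφ = +0.0105 rad,  Δλ = +0.4198 rad
q = Δφ/Δψ = 0.2212
d = R·√(Δφ² + q²Δλ²) = 6362·0.09345 = 595 km

595 km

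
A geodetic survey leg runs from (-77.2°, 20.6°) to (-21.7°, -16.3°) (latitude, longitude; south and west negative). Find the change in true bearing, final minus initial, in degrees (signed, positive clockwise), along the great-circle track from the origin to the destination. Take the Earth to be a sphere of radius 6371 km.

Initial bearing θ₁ = atan2(sin Δλ cos φ₂, cos φ₁ sin φ₂ − sin φ₁ cos φ₂ cos Δλ) = 319.04°
Final bearing θ₂ = (initial bearing from the destination back to the start) + 180° = 351.01°
Δθ = θ₂ − θ₁ = +32.0°

+32.0°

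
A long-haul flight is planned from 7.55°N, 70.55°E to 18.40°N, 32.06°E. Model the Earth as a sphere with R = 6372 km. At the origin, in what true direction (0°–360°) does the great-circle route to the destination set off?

290.0°

N = sin Δλ·cos φ₂ = -0.5906;  D = cos φ₁ sin φ₂ − sin φ₁ cos φ₂ cos Δλ = +0.2153
initial course = atan2(N, D) = 290.03°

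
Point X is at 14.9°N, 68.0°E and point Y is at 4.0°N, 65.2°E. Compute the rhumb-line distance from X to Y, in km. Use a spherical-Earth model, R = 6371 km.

Δψ = ln[tan(π/4+φ₂/2)/tan(π/4+φ₁/2)] = -0.1932;  Δφ = -0.1902 rad,  Δλ = -0.0489 rad
q = Δφ/Δψ = 0.9849
d = R·√(Δφ² + q²Δλ²) = 6371·0.19623 = 1250 km

1250 km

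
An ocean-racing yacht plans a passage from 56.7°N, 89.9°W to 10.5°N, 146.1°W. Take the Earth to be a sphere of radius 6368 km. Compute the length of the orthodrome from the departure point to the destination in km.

7012 km

cos σ = sin φ₁ sin φ₂ + cos φ₁ cos φ₂ cos Δλ
      = sin(56.70°)sin(10.50°) + cos(56.70°)cos(10.50°)cos(-56.20°) = 0.4526
σ = 63.088° → d = Rσ = 6368·1.10110 = 7012 km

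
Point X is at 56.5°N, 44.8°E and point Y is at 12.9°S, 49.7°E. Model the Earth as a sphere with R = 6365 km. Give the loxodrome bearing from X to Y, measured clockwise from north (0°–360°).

176.6°

Meridional parts: M(φ₁)=+1.2008, M(φ₂)=-0.2271 → ΔM = -1.4278;  Δλ = +0.0855 rad
tan C = Δλ / ΔM = -0.0599 → C = 176.57°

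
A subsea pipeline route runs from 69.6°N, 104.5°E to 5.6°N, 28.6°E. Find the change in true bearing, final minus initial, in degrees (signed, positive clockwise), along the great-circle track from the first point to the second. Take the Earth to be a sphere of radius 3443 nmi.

At departure: θ₁ = atan2(sin Δλ cos φ₂, cos φ₁ sin φ₂ − sin φ₁ cos φ₂ cos Δλ) = 258.68°
At arrival: θ₂ = atan2(sin Δλ cos φ₁, −cos φ₂ sin φ₁ + sin φ₂ cos φ₁ cos Δλ) = 200.09°
Δθ = θ₂ − θ₁ = -58.6°

-58.6°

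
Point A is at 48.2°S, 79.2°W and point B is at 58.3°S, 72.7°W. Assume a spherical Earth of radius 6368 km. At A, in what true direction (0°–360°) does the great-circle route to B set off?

161.5°

N = sin Δλ·cos φ₂ = +0.0595;  D = cos φ₁ sin φ₂ − sin φ₁ cos φ₂ cos Δλ = -0.1779
initial course = atan2(N, D) = 161.51°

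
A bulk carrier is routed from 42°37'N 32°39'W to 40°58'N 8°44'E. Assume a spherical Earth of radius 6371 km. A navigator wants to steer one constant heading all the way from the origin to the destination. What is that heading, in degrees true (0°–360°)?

93.1°

Meridional parts: M(φ₁)=+0.8237, M(φ₂)=+0.7851 → ΔM = -0.0386;  Δλ = +0.7223 rad
tan C = Δλ / ΔM = -18.6979 → C = 93.06°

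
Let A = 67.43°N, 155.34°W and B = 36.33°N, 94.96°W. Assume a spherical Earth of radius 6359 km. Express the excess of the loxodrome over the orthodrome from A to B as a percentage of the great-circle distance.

Great circle: σ = 0.7956 rad → d_gc = Rσ = 5059.0 km
Rhumb: Δφ = -0.5428, Δλ = +1.0538, Δψ = -0.9303, q = Δφ/Δψ = 0.5835 → d_rh = R√(Δφ²+q²Δλ²) = 5215.6 km
Excess = (5215.6 − 5059.0) / 5059.0 = 156.6 / 5059.0 = 3.10% ≈ 3.1%

3.1%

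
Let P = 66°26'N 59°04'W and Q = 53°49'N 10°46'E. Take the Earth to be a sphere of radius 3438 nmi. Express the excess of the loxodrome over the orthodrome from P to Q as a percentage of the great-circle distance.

Great circle: σ = 0.6073 rad → d_gc = Rσ = 2087.9 nmi
Rhumb: Δφ = -0.2202, Δλ = +1.2188, Δψ = -0.4486, q = Δφ/Δψ = 0.4909 → d_rh = R√(Δφ²+q²Δλ²) = 2192.0 nmi
Excess = (2192.0 − 2087.9) / 2087.9 = 104.1 / 2087.9 = 4.99% ≈ 5.0%

5.0%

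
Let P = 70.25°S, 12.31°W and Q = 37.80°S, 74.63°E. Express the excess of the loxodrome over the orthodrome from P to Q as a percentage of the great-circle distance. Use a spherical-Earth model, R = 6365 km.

7.1%

Great circle: σ = 0.9384 rad → d_gc = Rσ = 5972.7 km
Rhumb: Δφ = +0.5664, Δλ = +1.5174, Δψ = +1.0347, q = Δφ/Δψ = 0.5474 → d_rh = R√(Δφ²+q²Δλ²) = 6398.7 km
Excess = (6398.7 − 5972.7) / 5972.7 = 426.0 / 5972.7 = 7.13% ≈ 7.1%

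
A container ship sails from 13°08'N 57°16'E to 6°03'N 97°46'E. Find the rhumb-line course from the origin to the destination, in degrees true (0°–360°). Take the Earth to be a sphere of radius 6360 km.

100.1°

Meridional parts: M(φ₁)=+0.2313, M(φ₂)=+0.1058 → ΔM = -0.1255;  Δλ = +0.7069 rad
tan C = Δλ / ΔM = -5.6339 → C = 100.06°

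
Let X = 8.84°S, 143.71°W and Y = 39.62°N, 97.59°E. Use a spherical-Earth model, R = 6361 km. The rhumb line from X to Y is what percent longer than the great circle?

2.5%

Great circle: σ = 2.0528 rad → d_gc = Rσ = 13057.6 km
Rhumb: Δφ = +0.8458, Δλ = -2.0717, Δψ = +0.9092, q = Δφ/Δψ = 0.9303 → d_rh = R√(Δφ²+q²Δλ²) = 13387.9 km
Excess = (13387.9 − 13057.6) / 13057.6 = 330.3 / 13057.6 = 2.53% ≈ 2.5%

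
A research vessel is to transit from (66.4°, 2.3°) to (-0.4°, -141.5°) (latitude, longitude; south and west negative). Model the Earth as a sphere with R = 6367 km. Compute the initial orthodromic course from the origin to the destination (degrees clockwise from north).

321.3°

N = sin Δλ·cos φ₂ = -0.5906;  D = cos φ₁ sin φ₂ − sin φ₁ cos φ₂ cos Δλ = +0.7367
initial course = atan2(N, D) = 321.28°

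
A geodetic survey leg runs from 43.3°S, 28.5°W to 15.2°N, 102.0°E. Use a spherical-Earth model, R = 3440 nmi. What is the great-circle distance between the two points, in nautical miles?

cos σ = sin φ₁ sin φ₂ + cos φ₁ cos φ₂ cos Δλ
      = sin(-43.30°)sin(15.20°) + cos(-43.30°)cos(15.20°)cos(130.50°) = -0.6359
σ = 129.489° → d = Rσ = 3440·2.26001 = 7774 nmi

7774 nmi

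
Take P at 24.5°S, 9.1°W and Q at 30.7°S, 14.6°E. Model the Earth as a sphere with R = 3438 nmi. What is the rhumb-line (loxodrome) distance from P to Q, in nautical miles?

Rhumb course C = atan2(Δλ, Δψ) with Δψ = ln[tan(π/4+φ₂/2)/tan(π/4+φ₁/2)] = -0.1222, Δλ = +0.4136 → C = 106.46°
d = R·|Δφ| / |cos C| = 3438·0.10821 / 0.28331 = 1313 nmi

1313 nmi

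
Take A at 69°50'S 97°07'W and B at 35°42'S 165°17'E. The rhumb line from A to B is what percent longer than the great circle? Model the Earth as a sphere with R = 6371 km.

9.0%

Great circle: σ = 1.0348 rad → d_gc = Rσ = 6592.4 km
Rhumb: Δφ = +0.5957, Δλ = -1.7034, Δψ = +1.0591, q = Δφ/Δψ = 0.5625 → d_rh = R√(Δφ²+q²Δλ²) = 7188.1 km
Excess = (7188.1 − 6592.4) / 6592.4 = 595.7 / 6592.4 = 9.04% ≈ 9.0%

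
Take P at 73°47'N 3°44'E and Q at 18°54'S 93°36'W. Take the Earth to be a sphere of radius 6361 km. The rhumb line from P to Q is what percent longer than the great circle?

4.8%

Great circle: σ = 1.9228 rad → d_gc = Rσ = 12230.8 km
Rhumb: Δφ = -1.6176, Δλ = -1.6988, Δψ = -2.2846, q = Δφ/Δψ = 0.7080 → d_rh = R√(Δφ²+q²Δλ²) = 12822.6 km
Excess = (12822.6 − 12230.8) / 12230.8 = 591.8 / 12230.8 = 4.84% ≈ 4.8%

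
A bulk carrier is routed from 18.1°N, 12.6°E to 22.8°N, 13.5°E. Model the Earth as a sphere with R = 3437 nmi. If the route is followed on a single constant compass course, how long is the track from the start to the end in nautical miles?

286 nmi

Rhumb course C = atan2(Δλ, Δψ) with Δψ = ln[tan(π/4+φ₂/2)/tan(π/4+φ₁/2)] = +0.0876, Δλ = +0.0157 → C = 10.17°
d = R·|Δφ| / |cos C| = 3437·0.08203 / 0.98429 = 286 nmi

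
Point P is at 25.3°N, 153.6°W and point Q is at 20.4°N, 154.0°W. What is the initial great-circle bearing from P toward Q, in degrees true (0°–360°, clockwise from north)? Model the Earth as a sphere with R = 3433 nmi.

184.4°

N = sin Δλ·cos φ₂ = -0.0065;  D = cos φ₁ sin φ₂ − sin φ₁ cos φ₂ cos Δλ = -0.0854
initial course = atan2(N, D) = 184.38°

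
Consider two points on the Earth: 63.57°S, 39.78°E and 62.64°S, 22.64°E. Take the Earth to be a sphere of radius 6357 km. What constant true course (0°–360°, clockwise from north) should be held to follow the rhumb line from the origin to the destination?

Meridional parts: M(φ₁)=-1.4489, M(φ₂)=-1.4130 → ΔM = +0.0359;  Δλ = -0.2991 rad
tan C = Δλ / ΔM = -8.3362 → C = 276.84°

276.8°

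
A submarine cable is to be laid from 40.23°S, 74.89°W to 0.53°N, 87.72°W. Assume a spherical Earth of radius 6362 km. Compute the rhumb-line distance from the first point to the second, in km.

Δψ = ln[tan(π/4+φ₂/2)/tan(π/4+φ₁/2)] = +0.7774;  Δφ = +0.7114 rad,  Δλ = -0.2239 rad
q = Δφ/Δψ = 0.9151
d = R·√(Δφ² + q²Δλ²) = 6362·0.74032 = 4710 km

4710 km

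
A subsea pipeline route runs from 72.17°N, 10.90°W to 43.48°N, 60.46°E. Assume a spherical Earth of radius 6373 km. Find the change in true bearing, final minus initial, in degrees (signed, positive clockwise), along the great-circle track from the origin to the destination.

+64.2°

Initial bearing θ₁ = atan2(sin Δλ cos φ₂, cos φ₁ sin φ₂ − sin φ₁ cos φ₂ cos Δλ) = 90.84°
Final bearing θ₂ = (initial bearing from the destination back to the start) + 180° = 155.04°
Δθ = θ₂ − θ₁ = +64.2°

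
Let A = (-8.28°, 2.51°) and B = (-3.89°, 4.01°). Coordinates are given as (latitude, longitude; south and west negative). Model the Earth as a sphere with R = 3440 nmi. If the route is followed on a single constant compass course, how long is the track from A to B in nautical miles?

Rhumb course C = atan2(Δλ, Δψ) with Δψ = ln[tan(π/4+φ₂/2)/tan(π/4+φ₁/2)] = +0.0771, Δλ = +0.0262 → C = 18.76°
d = R·|Δφ| / |cos C| = 3440·0.07662 / 0.94687 = 278 nmi

278 nmi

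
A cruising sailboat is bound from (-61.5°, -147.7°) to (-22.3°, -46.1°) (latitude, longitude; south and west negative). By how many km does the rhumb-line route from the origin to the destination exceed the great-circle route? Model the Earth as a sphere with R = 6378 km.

643 km

Great circle: cos σ = sin φ₁ sin φ₂ + cos φ₁ cos φ₂ cos Δλ,  σ = 1.3236 rad → d_gc = 8441.8 km
Rhumb line: Δψ = +0.9711, q = Δφ/Δψ = 0.7045, d_rh = R√(Δφ²+q²Δλ²) = 9084.5 km
Excess = 9084.5 − 8441.8 = 642.7 ≈ 643 km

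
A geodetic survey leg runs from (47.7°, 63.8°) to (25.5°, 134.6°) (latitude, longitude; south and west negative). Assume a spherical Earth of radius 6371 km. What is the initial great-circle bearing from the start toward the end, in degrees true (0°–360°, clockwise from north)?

85.3°

N = sin Δλ·cos φ₂ = +0.8524;  D = cos φ₁ sin φ₂ − sin φ₁ cos φ₂ cos Δλ = +0.0702
initial course = atan2(N, D) = 85.29°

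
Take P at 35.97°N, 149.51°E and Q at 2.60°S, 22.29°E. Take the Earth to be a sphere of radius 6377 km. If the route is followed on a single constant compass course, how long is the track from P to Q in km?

13934 km

Rhumb course C = atan2(Δλ, Δψ) with Δψ = ln[tan(π/4+φ₂/2)/tan(π/4+φ₁/2)] = -0.7190, Δλ = -2.2204 → C = 252.06°
d = R·|Δφ| / |cos C| = 6377·0.67317 / 0.30807 = 13934 km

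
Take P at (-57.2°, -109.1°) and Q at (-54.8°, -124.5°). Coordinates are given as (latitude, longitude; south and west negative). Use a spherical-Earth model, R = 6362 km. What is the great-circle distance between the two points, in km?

cos σ = sin φ₁ sin φ₂ + cos φ₁ cos φ₂ cos Δλ
      = sin(-57.20°)sin(-54.80°) + cos(-57.20°)cos(-54.80°)cos(-15.40°) = 0.9879
σ = 8.918° → d = Rσ = 6362·0.15565 = 990 km

990 km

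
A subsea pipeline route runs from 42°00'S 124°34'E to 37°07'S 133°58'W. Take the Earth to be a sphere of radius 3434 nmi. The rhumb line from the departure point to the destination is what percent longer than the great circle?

Great circle: σ = 1.2808 rad → d_gc = Rσ = 4398.2 nmi
Rhumb: Δφ = +0.0852, Δλ = +1.7709, Δψ = +0.1106, q = Δφ/Δψ = 0.7704 → d_rh = R√(Δφ²+q²Δλ²) = 4694.4 nmi
Excess = (4694.4 − 4398.2) / 4398.2 = 296.2 / 4398.2 = 6.73% ≈ 6.7%

6.7%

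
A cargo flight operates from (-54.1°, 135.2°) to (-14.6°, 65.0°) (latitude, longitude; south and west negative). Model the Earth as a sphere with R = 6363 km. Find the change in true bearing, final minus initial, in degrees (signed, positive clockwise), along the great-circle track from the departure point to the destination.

Initial bearing θ₁ = atan2(sin Δλ cos φ₂, cos φ₁ sin φ₂ − sin φ₁ cos φ₂ cos Δλ) = 277.37°
Final bearing θ₂ = (initial bearing from the destination back to the start) + 180° = 323.06°
Δθ = θ₂ − θ₁ = +45.7°

+45.7°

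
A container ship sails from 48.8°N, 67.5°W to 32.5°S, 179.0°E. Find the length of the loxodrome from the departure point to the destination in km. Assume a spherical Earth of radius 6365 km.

Δψ = ln[tan(π/4+φ₂/2)/tan(π/4+φ₁/2)] = -1.5788;  Δφ = -1.4190 rad,  Δλ = -1.9809 rad
q = Δφ/Δψ = 0.8987
d = R·√(Δφ² + q²Δλ²) = 6365·2.27662 = 14491 km

14491 km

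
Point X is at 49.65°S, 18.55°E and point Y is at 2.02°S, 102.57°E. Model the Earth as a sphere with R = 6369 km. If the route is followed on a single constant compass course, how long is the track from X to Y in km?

Δψ = ln[tan(π/4+φ₂/2)/tan(π/4+φ₁/2)] = +0.9660;  Δφ = +0.8313 rad,  Δλ = +1.4664 rad
q = Δφ/Δψ = 0.8606
d = R·√(Δφ² + q²Δλ²) = 6369·1.51120 = 9625 km

9625 km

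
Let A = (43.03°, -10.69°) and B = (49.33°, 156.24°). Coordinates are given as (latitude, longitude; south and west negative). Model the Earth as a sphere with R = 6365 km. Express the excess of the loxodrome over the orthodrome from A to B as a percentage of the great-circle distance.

32.9%

Great circle: σ = 1.5173 rad → d_gc = Rσ = 9657.3 km
Rhumb: Δφ = +0.1100, Δλ = +2.9135, Δψ = +0.1591, q = Δφ/Δψ = 0.6913 → d_rh = R√(Δφ²+q²Δλ²) = 12838.5 km
Excess = (12838.5 − 9657.3) / 9657.3 = 3181.2 / 9657.3 = 32.94% ≈ 32.9%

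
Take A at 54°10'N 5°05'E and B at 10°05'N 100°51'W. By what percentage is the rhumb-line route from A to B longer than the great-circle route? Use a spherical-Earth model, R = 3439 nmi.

5.9%

Great circle: σ = 1.5871 rad → d_gc = Rσ = 5458.0 nmi
Rhumb: Δφ = -0.7694, Δλ = -1.8489, Δψ = -0.9522, q = Δφ/Δψ = 0.8080 → d_rh = R√(Δφ²+q²Δλ²) = 5778.8 nmi
Excess = (5778.8 − 5458.0) / 5458.0 = 320.8 / 5458.0 = 5.88% ≈ 5.9%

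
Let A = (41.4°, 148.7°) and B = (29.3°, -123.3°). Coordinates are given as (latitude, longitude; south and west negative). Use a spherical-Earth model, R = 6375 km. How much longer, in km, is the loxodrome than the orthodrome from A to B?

Great circle: cos σ = sin φ₁ sin φ₂ + cos φ₁ cos φ₂ cos Δλ,  σ = 1.2170 rad → d_gc = 7758.4 km
Rhumb line: Δψ = -0.2599, q = Δφ/Δψ = 0.8126, d_rh = R√(Δφ²+q²Δλ²) = 8069.3 km
Excess = 8069.3 − 7758.4 = 310.9 ≈ 311 km

311 km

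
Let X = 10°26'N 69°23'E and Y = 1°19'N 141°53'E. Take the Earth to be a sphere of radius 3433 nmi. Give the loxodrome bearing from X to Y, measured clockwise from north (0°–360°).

97.2°

Δψ = ln[tan(π/4+φ₂/2)/tan(π/4+φ₁/2)] = -0.1601
Δλ = +1.2654 rad (taken the short way round)
course = atan2(Δλ, Δψ) = 97.21°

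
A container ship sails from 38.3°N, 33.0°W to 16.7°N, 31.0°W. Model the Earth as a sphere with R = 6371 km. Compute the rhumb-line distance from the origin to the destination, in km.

2410 km

Δψ = ln[tan(π/4+φ₂/2)/tan(π/4+φ₁/2)] = -0.4290;  Δφ = -0.3770 rad,  Δλ = +0.0349 rad
q = Δφ/Δψ = 0.8789
d = R·√(Δφ² + q²Δλ²) = 6371·0.37824 = 2410 km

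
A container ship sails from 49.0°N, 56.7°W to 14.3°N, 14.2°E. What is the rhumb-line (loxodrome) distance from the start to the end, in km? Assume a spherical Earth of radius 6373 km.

Rhumb course C = atan2(Δλ, Δψ) with Δψ = ln[tan(π/4+φ₂/2)/tan(π/4+φ₁/2)] = -0.7316, Δλ = +1.2374 → C = 120.59°
d = R·|Δφ| / |cos C| = 6373·0.60563 / 0.50893 = 7584 km

7584 km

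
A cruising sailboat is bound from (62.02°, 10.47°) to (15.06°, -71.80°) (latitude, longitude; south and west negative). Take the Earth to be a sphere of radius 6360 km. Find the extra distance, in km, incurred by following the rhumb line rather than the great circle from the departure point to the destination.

341 km

Great circle: cos σ = sin φ₁ sin φ₂ + cos φ₁ cos φ₂ cos Δλ,  σ = 1.2762 rad → d_gc = 8116.3 km
Rhumb line: Δψ = -1.1238, q = Δφ/Δψ = 0.7293, d_rh = R√(Δφ²+q²Δλ²) = 8457.6 km
Excess = 8457.6 − 8116.3 = 341.3 ≈ 341 km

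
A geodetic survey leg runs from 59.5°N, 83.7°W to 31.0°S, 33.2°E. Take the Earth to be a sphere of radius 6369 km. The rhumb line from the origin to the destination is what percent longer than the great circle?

Great circle: σ = 2.2661 rad → d_gc = Rσ = 14432.6 km
Rhumb: Δφ = -1.5795, Δλ = +2.0403, Δψ = -1.8692, q = Δφ/Δψ = 0.8450 → d_rh = R√(Δφ²+q²Δλ²) = 14892.3 km
Excess = (14892.3 − 14432.6) / 14432.6 = 459.7 / 14432.6 = 3.19% ≈ 3.2%

3.2%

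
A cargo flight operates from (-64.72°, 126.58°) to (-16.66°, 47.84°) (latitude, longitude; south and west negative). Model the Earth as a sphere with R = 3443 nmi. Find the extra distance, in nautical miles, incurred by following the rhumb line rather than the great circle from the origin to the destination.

174 nmi

Great circle: cos σ = sin φ₁ sin φ₂ + cos φ₁ cos φ₂ cos Δλ,  σ = 1.2248 rad → d_gc = 4217.0 nmi
Rhumb line: Δψ = +1.2000, q = Δφ/Δψ = 0.6990, d_rh = R√(Δφ²+q²Δλ²) = 4390.9 nmi
Excess = 4390.9 − 4217.0 = 173.9 ≈ 174 nmi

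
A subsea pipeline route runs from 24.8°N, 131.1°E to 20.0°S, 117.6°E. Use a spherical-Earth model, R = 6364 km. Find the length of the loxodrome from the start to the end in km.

Rhumb course C = atan2(Δλ, Δψ) with Δψ = ln[tan(π/4+φ₂/2)/tan(π/4+φ₁/2)] = -0.8034, Δλ = -0.2356 → C = 196.35°
d = R·|Δφ| / |cos C| = 6364·0.78191 / 0.95958 = 5186 km

5186 km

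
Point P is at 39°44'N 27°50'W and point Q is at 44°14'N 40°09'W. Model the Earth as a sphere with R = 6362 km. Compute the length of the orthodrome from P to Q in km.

Haversine: a = sin²(Δφ/2)+cos φ₁ cos φ₂ sin²(Δλ/2) = 0.00788;  σ = 2·atan2(√a,√(1−a))
σ = 10.187° → d = Rσ = 6362·0.17780 = 1131 km

1131 km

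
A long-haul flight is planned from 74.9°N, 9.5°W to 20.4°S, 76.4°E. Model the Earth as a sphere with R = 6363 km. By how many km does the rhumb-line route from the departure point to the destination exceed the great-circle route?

440 km

Great circle: cos σ = sin φ₁ sin φ₂ + cos φ₁ cos φ₂ cos Δλ,  σ = 1.8956 rad → d_gc = 12061.4 km
Rhumb line: Δψ = -2.3847, q = Δφ/Δψ = 0.6975, d_rh = R√(Δφ²+q²Δλ²) = 12501.4 km
Excess = 12501.4 − 12061.4 = 440.0 ≈ 440 km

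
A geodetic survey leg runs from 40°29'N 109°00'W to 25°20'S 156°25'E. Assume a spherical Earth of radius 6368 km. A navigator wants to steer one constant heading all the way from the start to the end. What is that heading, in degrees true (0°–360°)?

233.3°

Meridional parts: M(φ₁)=+0.7740, M(φ₂)=-0.4573 → ΔM = -1.2313;  Δλ = -1.6508 rad
tan C = Δλ / ΔM = +1.3407 → C = 233.28°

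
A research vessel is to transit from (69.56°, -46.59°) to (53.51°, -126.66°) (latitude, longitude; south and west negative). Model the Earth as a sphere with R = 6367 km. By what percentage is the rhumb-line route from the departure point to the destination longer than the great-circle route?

Great circle: σ = 0.6614 rad → d_gc = Rσ = 4210.9 km
Rhumb: Δφ = -0.2801, Δλ = -1.3975, Δψ = -0.6035, q = Δφ/Δψ = 0.4642 → d_rh = R√(Δφ²+q²Δλ²) = 4498.8 km
Excess = (4498.8 − 4210.9) / 4210.9 = 287.9 / 4210.9 = 6.84% ≈ 6.8%

6.8%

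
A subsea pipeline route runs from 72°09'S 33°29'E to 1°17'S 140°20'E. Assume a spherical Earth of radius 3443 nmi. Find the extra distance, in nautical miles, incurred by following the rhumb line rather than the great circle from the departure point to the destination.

441 nmi

Great circle: cos σ = sin φ₁ sin φ₂ + cos φ₁ cos φ₂ cos Δλ,  σ = 1.6384 rad → d_gc = 5640.9 nmi
Rhumb line: Δψ = +1.8288, q = Δφ/Δψ = 0.6763, d_rh = R√(Δφ²+q²Δλ²) = 6082.1 nmi
Excess = 6082.1 − 5640.9 = 441.2 ≈ 441 nmi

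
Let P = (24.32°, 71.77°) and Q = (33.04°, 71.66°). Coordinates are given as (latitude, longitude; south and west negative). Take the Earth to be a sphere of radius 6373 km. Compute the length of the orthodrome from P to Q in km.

cos σ = sin φ₁ sin φ₂ + cos φ₁ cos φ₂ cos Δλ
      = sin(24.32°)sin(33.04°) + cos(24.32°)cos(33.04°)cos(-0.11°) = 0.9884
σ = 8.721° → d = Rσ = 6373·0.15220 = 970 km

970 km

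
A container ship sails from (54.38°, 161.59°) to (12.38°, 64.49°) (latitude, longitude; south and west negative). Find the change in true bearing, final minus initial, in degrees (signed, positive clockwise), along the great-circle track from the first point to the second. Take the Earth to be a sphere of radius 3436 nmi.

-67.4°

At departure: θ₁ = atan2(sin Δλ cos φ₂, cos φ₁ sin φ₂ − sin φ₁ cos φ₂ cos Δλ) = 282.96°
At arrival: θ₂ = atan2(sin Δλ cos φ₁, −cos φ₂ sin φ₁ + sin φ₂ cos φ₁ cos Δλ) = 215.53°
Δθ = θ₂ − θ₁ = -67.4°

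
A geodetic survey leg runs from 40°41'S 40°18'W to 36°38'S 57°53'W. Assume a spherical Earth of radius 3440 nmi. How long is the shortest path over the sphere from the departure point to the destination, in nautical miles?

858 nmi

Haversine: a = sin²(Δφ/2)+cos φ₁ cos φ₂ sin²(Δλ/2) = 0.01546;  σ = 2·atan2(√a,√(1−a))
σ = 14.287° → d = Rσ = 3440·0.24936 = 858 nmi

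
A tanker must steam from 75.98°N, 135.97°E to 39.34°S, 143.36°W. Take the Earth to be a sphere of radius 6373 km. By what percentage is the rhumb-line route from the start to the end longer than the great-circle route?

Great circle: σ = 2.1953 rad → d_gc = Rσ = 13990.4 km
Rhumb: Δφ = -2.0127, Δλ = +1.4080, Δψ = -2.8438, q = Δφ/Δψ = 0.7077 → d_rh = R√(Δφ²+q²Δλ²) = 14313.0 km
Excess = (14313.0 − 13990.4) / 13990.4 = 322.6 / 13990.4 = 2.31% ≈ 2.3%

2.3%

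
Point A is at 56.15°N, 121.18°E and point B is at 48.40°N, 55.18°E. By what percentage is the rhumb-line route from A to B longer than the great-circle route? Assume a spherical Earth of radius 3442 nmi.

Great circle: σ = 0.6897 rad → d_gc = Rσ = 2373.8 nmi
Rhumb: Δφ = -0.1353, Δλ = -1.1519, Δψ = -0.2218, q = Δφ/Δψ = 0.6098 → d_rh = R√(Δφ²+q²Δλ²) = 2462.4 nmi
Excess = (2462.4 − 2373.8) / 2373.8 = 88.6 / 2373.8 = 3.73% ≈ 3.7%

3.7%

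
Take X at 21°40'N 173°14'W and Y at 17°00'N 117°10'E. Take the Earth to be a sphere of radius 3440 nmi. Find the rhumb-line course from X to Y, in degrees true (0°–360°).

Meridional parts: M(φ₁)=+0.3875, M(φ₂)=+0.3012 → ΔM = -0.0863;  Δλ = -1.2147 rad
tan C = Δλ / ΔM = +14.0684 → C = 265.93°

265.9°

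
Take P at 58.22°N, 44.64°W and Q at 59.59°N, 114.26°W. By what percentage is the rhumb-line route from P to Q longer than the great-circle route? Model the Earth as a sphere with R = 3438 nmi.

4.8%

Great circle: σ = 0.5989 rad → d_gc = Rσ = 2059.0 nmi
Rhumb: Δφ = +0.0239, Δλ = -1.2151, Δψ = +0.0463, q = Δφ/Δψ = 0.5164 → d_rh = R√(Δφ²+q²Δλ²) = 2158.7 nmi
Excess = (2158.7 − 2059.0) / 2059.0 = 99.7 / 2059.0 = 4.84% ≈ 4.8%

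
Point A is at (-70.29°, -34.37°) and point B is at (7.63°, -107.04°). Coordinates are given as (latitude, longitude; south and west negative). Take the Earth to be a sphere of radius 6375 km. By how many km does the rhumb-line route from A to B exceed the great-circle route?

Great circle: cos σ = sin φ₁ sin φ₂ + cos φ₁ cos φ₂ cos Δλ,  σ = 1.5962 rad → d_gc = 10175.9 km
Rhumb line: Δψ = +1.8839, q = Δφ/Δψ = 0.7219, d_rh = R√(Δφ²+q²Δλ²) = 10451.5 km
Excess = 10451.5 − 10175.9 = 275.6 ≈ 276 km

276 km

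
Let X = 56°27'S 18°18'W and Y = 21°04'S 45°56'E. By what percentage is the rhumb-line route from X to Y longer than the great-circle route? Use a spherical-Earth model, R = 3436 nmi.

2.4%

Great circle: σ = 1.0195 rad → d_gc = Rσ = 3503.1 nmi
Rhumb: Δφ = +0.6176, Δλ = +1.1211, Δψ = +0.8229, q = Δφ/Δψ = 0.7504 → d_rh = R√(Δφ²+q²Δλ²) = 3585.9 nmi
Excess = (3585.9 − 3503.1) / 3503.1 = 82.8 / 3503.1 = 2.36% ≈ 2.4%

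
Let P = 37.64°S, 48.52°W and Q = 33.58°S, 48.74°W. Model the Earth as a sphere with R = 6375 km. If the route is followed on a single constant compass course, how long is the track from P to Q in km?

452 km

Rhumb course C = atan2(Δλ, Δψ) with Δψ = ln[tan(π/4+φ₂/2)/tan(π/4+φ₁/2)] = +0.0872, Δλ = -0.0038 → C = 357.48°
d = R·|Δφ| / |cos C| = 6375·0.07086 / 0.99903 = 452 km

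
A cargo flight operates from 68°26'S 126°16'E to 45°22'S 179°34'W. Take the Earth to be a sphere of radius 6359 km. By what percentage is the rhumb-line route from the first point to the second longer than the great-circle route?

2.7%

Great circle: σ = 0.6215 rad → d_gc = Rσ = 3952.3 km
Rhumb: Δφ = +0.4026, Δλ = +0.9454, Δψ = +0.7679, q = Δφ/Δψ = 0.5243 → d_rh = R√(Δφ²+q²Δλ²) = 4060.6 km
Excess = (4060.6 − 3952.3) / 3952.3 = 108.3 / 3952.3 = 2.74% ≈ 2.7%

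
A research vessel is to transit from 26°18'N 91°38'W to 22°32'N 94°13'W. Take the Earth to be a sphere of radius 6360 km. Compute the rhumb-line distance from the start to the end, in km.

Δψ = ln[tan(π/4+φ₂/2)/tan(π/4+φ₁/2)] = -0.0722;  Δφ = -0.0657 rad,  Δλ = -0.0451 rad
q = Δφ/Δψ = 0.9103
d = R·√(Δφ² + q²Δλ²) = 6360·0.07750 = 493 km

493 km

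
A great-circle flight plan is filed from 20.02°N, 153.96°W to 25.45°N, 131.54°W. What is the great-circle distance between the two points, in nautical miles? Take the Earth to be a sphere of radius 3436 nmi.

1280 nmi

cos σ = sin φ₁ sin φ₂ + cos φ₁ cos φ₂ cos Δλ
      = sin(20.02°)sin(25.45°) + cos(20.02°)cos(25.45°)cos(22.42°) = 0.9314
σ = 21.348° → d = Rσ = 3436·0.37260 = 1280 nmi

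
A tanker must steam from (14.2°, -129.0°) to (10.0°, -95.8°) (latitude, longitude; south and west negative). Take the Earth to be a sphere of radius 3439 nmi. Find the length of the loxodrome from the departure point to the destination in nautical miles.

1964 nmi

Δψ = ln[tan(π/4+φ₂/2)/tan(π/4+φ₁/2)] = -0.0750;  Δφ = -0.0733 rad,  Δλ = +0.5794 rad
q = Δφ/Δψ = 0.9775
d = R·√(Δφ² + q²Δλ²) = 3439·0.57116 = 1964 nmi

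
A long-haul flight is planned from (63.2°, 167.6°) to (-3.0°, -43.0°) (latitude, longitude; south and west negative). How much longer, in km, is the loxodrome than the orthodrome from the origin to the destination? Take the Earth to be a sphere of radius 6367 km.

1989 km

Great circle: cos σ = sin φ₁ sin φ₂ + cos φ₁ cos φ₂ cos Δλ,  σ = 2.0200 rad → d_gc = 12861.51 km
Rhumb line: Δψ = -1.4869, q = Δφ/Δψ = 0.7771, d_rh = R√(Δφ²+q²Δλ²) = 14850.96 km
Excess = 14850.96 − 12861.51 = 1989.45 ≈ 1989 km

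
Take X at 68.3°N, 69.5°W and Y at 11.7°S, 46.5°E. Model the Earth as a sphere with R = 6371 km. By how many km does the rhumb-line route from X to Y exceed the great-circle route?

Great circle: cos σ = sin φ₁ sin φ₂ + cos φ₁ cos φ₂ cos Δλ,  σ = 1.9253 rad → d_gc = 12266.15 km
Rhumb line: Δψ = -1.8576, q = Δφ/Δψ = 0.7516, d_rh = R√(Δφ²+q²Δλ²) = 13157.68 km
Excess = 13157.68 − 12266.15 = 891.53 ≈ 892 km

892 km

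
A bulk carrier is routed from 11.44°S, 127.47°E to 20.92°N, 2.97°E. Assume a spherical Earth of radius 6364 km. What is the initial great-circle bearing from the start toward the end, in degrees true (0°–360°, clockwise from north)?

287.7°

θ = atan2( sin Δλ·cos φ₂ ,  cos φ₁ sin φ₂ − sin φ₁ cos φ₂ cos Δλ )
  = atan2(-0.7698, +0.2450) = 287.66°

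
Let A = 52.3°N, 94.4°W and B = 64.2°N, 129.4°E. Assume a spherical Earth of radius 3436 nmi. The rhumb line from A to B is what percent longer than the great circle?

22.5%

Great circle: σ = 1.0236 rad → d_gc = Rσ = 3517.3 nmi
Rhumb: Δφ = +0.2077, Δλ = -2.3771, Δψ = +0.3992, q = Δφ/Δψ = 0.5203 → d_rh = R√(Δφ²+q²Δλ²) = 4309.0 nmi
Excess = (4309.0 − 3517.3) / 3517.3 = 791.7 / 3517.3 = 22.51% ≈ 22.5%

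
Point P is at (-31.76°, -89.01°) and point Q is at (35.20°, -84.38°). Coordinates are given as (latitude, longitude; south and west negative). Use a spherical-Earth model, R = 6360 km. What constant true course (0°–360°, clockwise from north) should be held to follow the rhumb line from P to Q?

3.7°

Δψ = ln[tan(π/4+φ₂/2)/tan(π/4+φ₁/2)] = +1.2422
Δλ = +0.0808 rad (taken the short way round)
course = atan2(Δλ, Δψ) = 3.72°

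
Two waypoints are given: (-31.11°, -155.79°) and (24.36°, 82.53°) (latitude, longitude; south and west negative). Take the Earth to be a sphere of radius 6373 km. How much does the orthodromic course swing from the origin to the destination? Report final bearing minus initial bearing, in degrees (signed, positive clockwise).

+13.6°

At departure: θ₁ = atan2(sin Δλ cos φ₂, cos φ₁ sin φ₂ − sin φ₁ cos φ₂ cos Δλ) = 277.78°
At arrival: θ₂ = atan2(sin Δλ cos φ₁, −cos φ₂ sin φ₁ + sin φ₂ cos φ₁ cos Δλ) = 291.38°
Δθ = θ₂ − θ₁ = +13.6°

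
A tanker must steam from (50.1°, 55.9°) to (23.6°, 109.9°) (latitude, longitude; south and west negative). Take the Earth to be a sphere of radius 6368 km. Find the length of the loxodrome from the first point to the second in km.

5555 km

Rhumb course C = atan2(Δλ, Δψ) with Δψ = ln[tan(π/4+φ₂/2)/tan(π/4+φ₁/2)] = -0.5893, Δλ = +0.9425 → C = 122.02°
d = R·|Δφ| / |cos C| = 6368·0.46251 / 0.53019 = 5555 km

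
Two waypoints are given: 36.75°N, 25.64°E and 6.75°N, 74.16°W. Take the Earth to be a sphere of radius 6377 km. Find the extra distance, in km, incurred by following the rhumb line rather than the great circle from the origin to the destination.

262 km

Great circle: cos σ = sin φ₁ sin φ₂ + cos φ₁ cos φ₂ cos Δλ,  σ = 1.6360 rad → d_gc = 10432.5 km
Rhumb line: Δψ = -0.5725, q = Δφ/Δψ = 0.9147, d_rh = R√(Δφ²+q²Δλ²) = 10694.4 km
Excess = 10694.4 − 10432.5 = 261.9 ≈ 262 km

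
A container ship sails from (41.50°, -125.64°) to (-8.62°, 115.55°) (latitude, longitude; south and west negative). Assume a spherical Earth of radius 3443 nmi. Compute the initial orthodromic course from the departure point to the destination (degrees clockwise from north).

N = sin Δλ·cos φ₂ = -0.8663;  D = cos φ₁ sin φ₂ − sin φ₁ cos φ₂ cos Δλ = +0.2035
initial course = atan2(N, D) = 283.22°

283.2°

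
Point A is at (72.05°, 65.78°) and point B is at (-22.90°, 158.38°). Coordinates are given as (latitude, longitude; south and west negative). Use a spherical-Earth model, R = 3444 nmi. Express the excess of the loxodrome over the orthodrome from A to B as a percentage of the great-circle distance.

3.8%

Great circle: σ = 1.9639 rad → d_gc = Rσ = 6763.7 nmi
Rhumb: Δφ = -1.6572, Δλ = +1.6162, Δψ = -2.2563, q = Δφ/Δψ = 0.7345 → d_rh = R√(Δφ²+q²Δλ²) = 7020.4 nmi
Excess = (7020.4 − 6763.7) / 6763.7 = 256.7 / 6763.7 = 3.80% ≈ 3.8%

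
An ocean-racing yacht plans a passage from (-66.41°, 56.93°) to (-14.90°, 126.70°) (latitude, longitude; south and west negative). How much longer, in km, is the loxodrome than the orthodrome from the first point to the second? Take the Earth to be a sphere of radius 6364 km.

Great circle: cos σ = sin φ₁ sin φ₂ + cos φ₁ cos φ₂ cos Δλ,  σ = 1.1925 rad → d_gc = 7588.8 km
Rhumb line: Δψ = +1.3032, q = Δφ/Δψ = 0.6898, d_rh = R√(Δφ²+q²Δλ²) = 7830.2 km
Excess = 7830.2 − 7588.8 = 241.4 ≈ 241 km

241 km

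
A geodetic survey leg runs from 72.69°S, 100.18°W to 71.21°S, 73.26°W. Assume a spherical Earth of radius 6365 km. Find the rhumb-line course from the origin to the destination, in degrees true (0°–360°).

79.9°

Δψ = ln[tan(π/4+φ₂/2)/tan(π/4+φ₁/2)] = +0.0834
Δλ = +0.4698 rad (taken the short way round)
course = atan2(Δλ, Δψ) = 79.93°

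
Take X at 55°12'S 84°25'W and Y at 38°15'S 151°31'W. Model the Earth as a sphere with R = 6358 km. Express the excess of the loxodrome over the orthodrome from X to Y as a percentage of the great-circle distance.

Great circle: σ = 0.8192 rad → d_gc = Rσ = 5208.8 km
Rhumb: Δφ = +0.2958, Δλ = -1.1711, Δψ = +0.4368, q = Δφ/Δψ = 0.6773 → d_rh = R√(Δφ²+q²Δλ²) = 5382.3 km
Excess = (5382.3 − 5208.8) / 5208.8 = 173.5 / 5208.8 = 3.33% ≈ 3.3%

3.3%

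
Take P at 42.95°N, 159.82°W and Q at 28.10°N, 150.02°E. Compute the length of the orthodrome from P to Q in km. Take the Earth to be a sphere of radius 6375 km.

4754 km

cos σ = sin φ₁ sin φ₂ + cos φ₁ cos φ₂ cos Δλ
      = sin(42.95°)sin(28.10°) + cos(42.95°)cos(28.10°)cos(-50.16°) = 0.7346
σ = 42.729° → d = Rσ = 6375·0.74576 = 4754 km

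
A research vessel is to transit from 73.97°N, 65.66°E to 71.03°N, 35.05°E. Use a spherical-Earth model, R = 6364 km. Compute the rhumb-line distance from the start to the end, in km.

1071 km

Δψ = ln[tan(π/4+φ₂/2)/tan(π/4+φ₁/2)] = -0.1710;  Δφ = -0.0513 rad,  Δλ = -0.5342 rad
q = Δφ/Δψ = 0.3000
d = R·√(Δφ² + q²Δλ²) = 6364·0.16829 = 1071 km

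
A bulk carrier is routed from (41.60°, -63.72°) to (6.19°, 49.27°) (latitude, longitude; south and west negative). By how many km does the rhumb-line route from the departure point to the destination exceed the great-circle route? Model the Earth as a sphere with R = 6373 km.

486 km

Great circle: cos σ = sin φ₁ sin φ₂ + cos φ₁ cos φ₂ cos Δλ,  σ = 1.7914 rad → d_gc = 11416.3 km
Rhumb line: Δψ = -0.6916, q = Δφ/Δψ = 0.8937, d_rh = R√(Δφ²+q²Δλ²) = 11902.1 km
Excess = 11902.1 − 11416.3 = 485.8 ≈ 486 km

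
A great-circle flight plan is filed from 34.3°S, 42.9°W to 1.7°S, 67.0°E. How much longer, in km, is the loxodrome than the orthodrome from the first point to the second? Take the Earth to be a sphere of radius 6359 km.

279 km

Great circle: cos σ = sin φ₁ sin φ₂ + cos φ₁ cos φ₂ cos Δλ,  σ = 1.8383 rad → d_gc = 11689.9 km
Rhumb line: Δψ = +0.6083, q = Δφ/Δψ = 0.9353, d_rh = R√(Δφ²+q²Δλ²) = 11968.6 km
Excess = 11968.6 − 11689.9 = 278.7 ≈ 279 km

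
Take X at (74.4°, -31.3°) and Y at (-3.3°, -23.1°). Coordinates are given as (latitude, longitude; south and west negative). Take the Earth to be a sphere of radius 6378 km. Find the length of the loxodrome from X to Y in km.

8670 km

Rhumb course C = atan2(Δλ, Δψ) with Δψ = ln[tan(π/4+φ₂/2)/tan(π/4+φ₁/2)] = -2.0455, Δλ = +0.1431 → C = 176.00°
d = R·|Δφ| / |cos C| = 6378·1.35612 / 0.99756 = 8670 km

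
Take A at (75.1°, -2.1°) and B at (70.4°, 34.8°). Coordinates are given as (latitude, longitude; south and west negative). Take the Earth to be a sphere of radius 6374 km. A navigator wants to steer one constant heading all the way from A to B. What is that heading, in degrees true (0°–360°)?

113.4°

Δψ = ln[tan(π/4+φ₂/2)/tan(π/4+φ₁/2)] = -0.2783
Δλ = +0.6440 rad (taken the short way round)
course = atan2(Δλ, Δψ) = 113.37°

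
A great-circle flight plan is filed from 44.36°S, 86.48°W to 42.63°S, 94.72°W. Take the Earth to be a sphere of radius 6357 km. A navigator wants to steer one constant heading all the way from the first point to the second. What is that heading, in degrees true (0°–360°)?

286.1°

Δψ = ln[tan(π/4+φ₂/2)/tan(π/4+φ₁/2)] = +0.0416
Δλ = -0.1438 rad (taken the short way round)
course = atan2(Δλ, Δψ) = 286.14°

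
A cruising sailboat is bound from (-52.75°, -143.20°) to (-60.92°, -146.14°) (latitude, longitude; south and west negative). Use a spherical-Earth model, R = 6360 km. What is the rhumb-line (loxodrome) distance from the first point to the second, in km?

924 km

Rhumb course C = atan2(Δλ, Δψ) with Δψ = ln[tan(π/4+φ₂/2)/tan(π/4+φ₁/2)] = -0.2619, Δλ = -0.0513 → C = 191.08°
d = R·|Δφ| / |cos C| = 6360·0.14259 / 0.98135 = 924 km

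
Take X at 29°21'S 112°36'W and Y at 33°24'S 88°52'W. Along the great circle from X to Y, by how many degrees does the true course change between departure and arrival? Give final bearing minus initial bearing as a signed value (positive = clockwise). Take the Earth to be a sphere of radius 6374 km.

Initial bearing θ₁ = atan2(sin Δλ cos φ₂, cos φ₁ sin φ₂ − sin φ₁ cos φ₂ cos Δλ) = 107.39°
Final bearing θ₂ = (initial bearing from the destination back to the start) + 180° = 94.90°
Δθ = θ₂ − θ₁ = -12.5°

-12.5°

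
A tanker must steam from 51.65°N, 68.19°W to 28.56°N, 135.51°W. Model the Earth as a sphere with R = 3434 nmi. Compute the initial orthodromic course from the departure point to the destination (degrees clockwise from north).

θ = atan2( sin Δλ·cos φ₂ ,  cos φ₁ sin φ₂ − sin φ₁ cos φ₂ cos Δλ )
  = atan2(-0.8104, +0.0310) = 272.19°

272.2°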